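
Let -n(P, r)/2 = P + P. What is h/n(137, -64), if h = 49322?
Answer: -24661/274 ≈ -90.004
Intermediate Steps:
n(P, r) = -4*P (n(P, r) = -2*(P + P) = -4*P)
h/n(137, -64) = 49322/((-4*137)) = 49322/(-548) = 49322*(-1/548) = -24661/274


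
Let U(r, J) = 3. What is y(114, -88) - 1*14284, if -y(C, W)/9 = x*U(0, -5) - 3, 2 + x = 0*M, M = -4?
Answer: -14203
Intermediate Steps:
x = -2 (x = -2 + 0*(-4) = -2 + 0 = -2)
y(C, W) = 81 (y(C, W) = -9*(-2*3 - 3) = -9*(-6 - 3) = -9*(-9) = 81)
y(114, -88) - 1*14284 = 81 - 1*14284 = 81 - 14284 = -14203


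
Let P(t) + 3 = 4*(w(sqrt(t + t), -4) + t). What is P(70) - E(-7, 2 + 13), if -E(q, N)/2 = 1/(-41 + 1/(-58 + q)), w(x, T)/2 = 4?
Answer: 411832/1333 ≈ 308.95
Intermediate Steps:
w(x, T) = 8 (w(x, T) = 2*4 = 8)
E(q, N) = -2/(-41 + 1/(-58 + q))
P(t) = 29 + 4*t (P(t) = -3 + 4*(8 + t) = -3 + (32 + 4*t) = 29 + 4*t)
P(70) - E(-7, 2 + 13) = (29 + 4*70) - 2*(-58 - 7)/(-2379 + 41*(-7)) = (29 + 280) - 2*(-65)/(-2379 - 287) = 309 - 2*(-65)/(-2666) = 309 - 2*(-1)*(-65)/2666 = 309 - 1*65/1333 = 309 - 65/1333 = 411832/1333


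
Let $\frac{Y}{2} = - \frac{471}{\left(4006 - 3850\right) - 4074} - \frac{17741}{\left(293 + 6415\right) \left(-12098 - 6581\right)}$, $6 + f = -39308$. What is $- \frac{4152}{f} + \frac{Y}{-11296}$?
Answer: $\frac{959167062528874913}{9083888252712901056} \approx 0.10559$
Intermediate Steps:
$f = -39314$ ($f = -6 - 39308 = -39314$)
$Y = \frac{9847535335}{40910035998}$ ($Y = 2 \left(- \frac{471}{\left(4006 - 3850\right) - 4074} - \frac{17741}{\left(293 + 6415\right) \left(-12098 - 6581\right)}\right) = 2 \left(- \frac{471}{156 - 4074} - \frac{17741}{6708 \left(-18679\right)}\right) = 2 \left(- \frac{471}{-3918} - \frac{17741}{-125298732}\right) = 2 \left(\left(-471\right) \left(- \frac{1}{3918}\right) - - \frac{17741}{125298732}\right) = 2 \left(\frac{157}{1306} + \frac{17741}{125298732}\right) = 2 \cdot \frac{9847535335}{81820071996} = \frac{9847535335}{40910035998} \approx 0.24071$)
$- \frac{4152}{f} + \frac{Y}{-11296} = - \frac{4152}{-39314} + \frac{9847535335}{40910035998 \left(-11296\right)} = \left(-4152\right) \left(- \frac{1}{39314}\right) + \frac{9847535335}{40910035998} \left(- \frac{1}{11296}\right) = \frac{2076}{19657} - \frac{9847535335}{462119766633408} = \frac{959167062528874913}{9083888252712901056}$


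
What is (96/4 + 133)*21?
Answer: 3297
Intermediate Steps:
(96/4 + 133)*21 = (96*(¼) + 133)*21 = (24 + 133)*21 = 157*21 = 3297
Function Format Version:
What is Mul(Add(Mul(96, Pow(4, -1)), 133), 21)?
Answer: 3297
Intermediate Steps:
Mul(Add(Mul(96, Pow(4, -1)), 133), 21) = Mul(Add(Mul(96, Rational(1, 4)), 133), 21) = Mul(Add(24, 133), 21) = Mul(157, 21) = 3297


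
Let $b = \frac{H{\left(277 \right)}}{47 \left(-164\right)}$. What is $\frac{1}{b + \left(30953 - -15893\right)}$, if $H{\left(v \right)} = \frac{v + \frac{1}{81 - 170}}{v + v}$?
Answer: $\frac{95012662}{4450963157889} \approx 2.1347 \cdot 10^{-5}$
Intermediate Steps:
$H{\left(v \right)} = \frac{- \frac{1}{89} + v}{2 v}$ ($H{\left(v \right)} = \frac{v + \frac{1}{-89}}{2 v} = \left(v - \frac{1}{89}\right) \frac{1}{2 v} = \left(- \frac{1}{89} + v\right) \frac{1}{2 v} = \frac{- \frac{1}{89} + v}{2 v}$)
$b = - \frac{6163}{95012662}$ ($b = \frac{\frac{1}{178} \cdot \frac{1}{277} \left(-1 + 89 \cdot 277\right)}{47 \left(-164\right)} = \frac{\frac{1}{178} \cdot \frac{1}{277} \left(-1 + 24653\right)}{-7708} = \frac{1}{178} \cdot \frac{1}{277} \cdot 24652 \left(- \frac{1}{7708}\right) = \frac{12326}{24653} \left(- \frac{1}{7708}\right) = - \frac{6163}{95012662} \approx -6.4865 \cdot 10^{-5}$)
$\frac{1}{b + \left(30953 - -15893\right)} = \frac{1}{- \frac{6163}{95012662} + \left(30953 - -15893\right)} = \frac{1}{- \frac{6163}{95012662} + \left(30953 + 15893\right)} = \frac{1}{- \frac{6163}{95012662} + 46846} = \frac{1}{\frac{4450963157889}{95012662}} = \frac{95012662}{4450963157889}$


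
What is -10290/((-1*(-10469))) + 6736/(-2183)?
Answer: -92982254/22853827 ≈ -4.0686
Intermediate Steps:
-10290/((-1*(-10469))) + 6736/(-2183) = -10290/10469 + 6736*(-1/2183) = -10290*1/10469 - 6736/2183 = -10290/10469 - 6736/2183 = -92982254/22853827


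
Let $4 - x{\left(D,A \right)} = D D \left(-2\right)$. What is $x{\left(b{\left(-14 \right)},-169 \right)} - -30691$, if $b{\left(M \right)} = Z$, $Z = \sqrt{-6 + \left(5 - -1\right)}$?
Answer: $30695$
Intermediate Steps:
$Z = 0$ ($Z = \sqrt{-6 + \left(5 + 1\right)} = \sqrt{-6 + 6} = \sqrt{0} = 0$)
$b{\left(M \right)} = 0$
$x{\left(D,A \right)} = 4 + 2 D^{2}$ ($x{\left(D,A \right)} = 4 - D D \left(-2\right) = 4 - D \left(- 2 D\right) = 4 - - 2 D^{2} = 4 + 2 D^{2}$)
$x{\left(b{\left(-14 \right)},-169 \right)} - -30691 = \left(4 + 2 \cdot 0^{2}\right) - -30691 = \left(4 + 2 \cdot 0\right) + 30691 = \left(4 + 0\right) + 30691 = 4 + 30691 = 30695$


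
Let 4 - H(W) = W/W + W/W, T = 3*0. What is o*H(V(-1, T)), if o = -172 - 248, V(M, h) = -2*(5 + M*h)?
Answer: -840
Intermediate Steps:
T = 0
V(M, h) = -10 - 2*M*h
o = -420
H(W) = 2 (H(W) = 4 - (W/W + W/W) = 4 - (1 + 1) = 4 - 1*2 = 4 - 2 = 2)
o*H(V(-1, T)) = -420*2 = -840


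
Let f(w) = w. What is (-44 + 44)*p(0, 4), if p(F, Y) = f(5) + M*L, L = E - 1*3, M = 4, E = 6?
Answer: 0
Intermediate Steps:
L = 3 (L = 6 - 1*3 = 6 - 3 = 3)
p(F, Y) = 17 (p(F, Y) = 5 + 4*3 = 5 + 12 = 17)
(-44 + 44)*p(0, 4) = (-44 + 44)*17 = 0*17 = 0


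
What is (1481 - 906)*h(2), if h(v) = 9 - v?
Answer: 4025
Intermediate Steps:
(1481 - 906)*h(2) = (1481 - 906)*(9 - 1*2) = 575*(9 - 2) = 575*7 = 4025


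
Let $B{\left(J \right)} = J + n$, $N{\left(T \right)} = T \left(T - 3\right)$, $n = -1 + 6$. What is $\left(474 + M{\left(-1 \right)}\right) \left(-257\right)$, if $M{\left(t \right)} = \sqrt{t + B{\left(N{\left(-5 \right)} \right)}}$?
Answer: $-121818 - 514 \sqrt{11} \approx -1.2352 \cdot 10^{5}$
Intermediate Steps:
$n = 5$
$N{\left(T \right)} = T \left(-3 + T\right)$
$B{\left(J \right)} = 5 + J$ ($B{\left(J \right)} = J + 5 = 5 + J$)
$M{\left(t \right)} = \sqrt{45 + t}$ ($M{\left(t \right)} = \sqrt{t - \left(-5 + 5 \left(-3 - 5\right)\right)} = \sqrt{t + \left(5 - -40\right)} = \sqrt{t + \left(5 + 40\right)} = \sqrt{t + 45} = \sqrt{45 + t}$)
$\left(474 + M{\left(-1 \right)}\right) \left(-257\right) = \left(474 + \sqrt{45 - 1}\right) \left(-257\right) = \left(474 + \sqrt{44}\right) \left(-257\right) = \left(474 + 2 \sqrt{11}\right) \left(-257\right) = -121818 - 514 \sqrt{11}$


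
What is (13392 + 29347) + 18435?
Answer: 61174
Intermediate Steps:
(13392 + 29347) + 18435 = 42739 + 18435 = 61174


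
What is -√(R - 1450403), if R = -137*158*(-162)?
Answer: -√2056249 ≈ -1434.0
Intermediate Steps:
R = 3506652 (R = -21646*(-162) = 3506652)
-√(R - 1450403) = -√(3506652 - 1450403) = -√2056249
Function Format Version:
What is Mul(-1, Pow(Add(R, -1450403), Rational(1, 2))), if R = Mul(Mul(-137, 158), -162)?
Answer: Mul(-1, Pow(2056249, Rational(1, 2))) ≈ -1434.0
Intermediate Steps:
R = 3506652 (R = Mul(-21646, -162) = 3506652)
Mul(-1, Pow(Add(R, -1450403), Rational(1, 2))) = Mul(-1, Pow(Add(3506652, -1450403), Rational(1, 2))) = Mul(-1, Pow(2056249, Rational(1, 2)))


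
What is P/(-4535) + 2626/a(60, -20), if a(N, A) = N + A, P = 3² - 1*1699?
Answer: 1197651/18140 ≈ 66.023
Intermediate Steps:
P = -1690 (P = 9 - 1699 = -1690)
a(N, A) = A + N
P/(-4535) + 2626/a(60, -20) = -1690/(-4535) + 2626/(-20 + 60) = -1690*(-1/4535) + 2626/40 = 338/907 + 2626*(1/40) = 338/907 + 1313/20 = 1197651/18140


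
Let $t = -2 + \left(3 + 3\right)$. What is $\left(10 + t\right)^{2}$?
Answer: $196$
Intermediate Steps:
$t = 4$ ($t = -2 + 6 = 4$)
$\left(10 + t\right)^{2} = \left(10 + 4\right)^{2} = 14^{2} = 196$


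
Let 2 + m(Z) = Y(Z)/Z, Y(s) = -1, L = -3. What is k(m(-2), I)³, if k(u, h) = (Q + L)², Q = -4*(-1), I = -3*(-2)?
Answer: 1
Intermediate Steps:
I = 6
Q = 4
m(Z) = -2 - 1/Z
k(u, h) = 1 (k(u, h) = (4 - 3)² = 1² = 1)
k(m(-2), I)³ = 1³ = 1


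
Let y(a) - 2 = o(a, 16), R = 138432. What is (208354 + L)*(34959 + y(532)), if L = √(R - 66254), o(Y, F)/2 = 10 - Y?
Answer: 7066742618 + 33917*√72178 ≈ 7.0759e+9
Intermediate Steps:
o(Y, F) = 20 - 2*Y (o(Y, F) = 2*(10 - Y) = 20 - 2*Y)
y(a) = 22 - 2*a (y(a) = 2 + (20 - 2*a) = 22 - 2*a)
L = √72178 (L = √(138432 - 66254) = √72178 ≈ 268.66)
(208354 + L)*(34959 + y(532)) = (208354 + √72178)*(34959 + (22 - 2*532)) = (208354 + √72178)*(34959 + (22 - 1064)) = (208354 + √72178)*(34959 - 1042) = (208354 + √72178)*33917 = 7066742618 + 33917*√72178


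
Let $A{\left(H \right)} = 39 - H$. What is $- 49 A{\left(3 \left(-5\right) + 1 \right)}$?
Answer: $-2597$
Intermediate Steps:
$- 49 A{\left(3 \left(-5\right) + 1 \right)} = - 49 \left(39 - \left(3 \left(-5\right) + 1\right)\right) = - 49 \left(39 - \left(-15 + 1\right)\right) = - 49 \left(39 - -14\right) = - 49 \left(39 + 14\right) = \left(-49\right) 53 = -2597$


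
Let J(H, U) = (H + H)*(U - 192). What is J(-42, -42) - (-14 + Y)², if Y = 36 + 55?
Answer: 13727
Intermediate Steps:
Y = 91
J(H, U) = 2*H*(-192 + U) (J(H, U) = (2*H)*(-192 + U) = 2*H*(-192 + U))
J(-42, -42) - (-14 + Y)² = 2*(-42)*(-192 - 42) - (-14 + 91)² = 2*(-42)*(-234) - 1*77² = 19656 - 1*5929 = 19656 - 5929 = 13727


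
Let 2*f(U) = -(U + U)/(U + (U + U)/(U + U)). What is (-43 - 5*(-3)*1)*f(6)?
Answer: 24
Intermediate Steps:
f(U) = -U/(1 + U) (f(U) = (-(U + U)/(U + (U + U)/(U + U)))/2 = (-2*U/(U + (2*U)/((2*U))))/2 = (-2*U/(U + (2*U)*(1/(2*U))))/2 = (-2*U/(U + 1))/2 = (-2*U/(1 + U))/2 = -U/(1 + U))
(-43 - 5*(-3)*1)*f(6) = (-43 - 5*(-3)*1)*(-1*6/(1 + 6)) = (-43 + 15*1)*(-1*6/7) = (-43 + 15)*(-1*6*1/7) = -28*(-6/7) = 24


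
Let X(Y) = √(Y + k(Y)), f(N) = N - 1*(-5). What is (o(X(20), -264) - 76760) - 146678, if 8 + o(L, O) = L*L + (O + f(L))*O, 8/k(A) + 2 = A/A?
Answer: -155058 - 528*√3 ≈ -1.5597e+5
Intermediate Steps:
f(N) = 5 + N (f(N) = N + 5 = 5 + N)
k(A) = -8 (k(A) = 8/(-2 + A/A) = 8/(-2 + 1) = 8/(-1) = 8*(-1) = -8)
X(Y) = √(-8 + Y) (X(Y) = √(Y - 8) = √(-8 + Y))
o(L, O) = -8 + L² + O*(5 + L + O) (o(L, O) = -8 + (L*L + (O + (5 + L))*O) = -8 + (L² + (5 + L + O)*O) = -8 + (L² + O*(5 + L + O)) = -8 + L² + O*(5 + L + O))
(o(X(20), -264) - 76760) - 146678 = ((-8 + (√(-8 + 20))² + (-264)² - 264*(5 + √(-8 + 20))) - 76760) - 146678 = ((-8 + (√12)² + 69696 - 264*(5 + √12)) - 76760) - 146678 = ((-8 + (2*√3)² + 69696 - 264*(5 + 2*√3)) - 76760) - 146678 = ((-8 + 12 + 69696 + (-1320 - 528*√3)) - 76760) - 146678 = ((68380 - 528*√3) - 76760) - 146678 = (-8380 - 528*√3) - 146678 = -155058 - 528*√3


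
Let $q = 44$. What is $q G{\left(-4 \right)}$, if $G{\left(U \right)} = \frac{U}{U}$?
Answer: $44$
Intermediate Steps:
$G{\left(U \right)} = 1$
$q G{\left(-4 \right)} = 44 \cdot 1 = 44$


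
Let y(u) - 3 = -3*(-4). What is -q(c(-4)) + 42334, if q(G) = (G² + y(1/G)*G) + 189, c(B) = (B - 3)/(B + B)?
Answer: 2696391/64 ≈ 42131.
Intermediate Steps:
y(u) = 15 (y(u) = 3 - 3*(-4) = 3 + 12 = 15)
c(B) = (-3 + B)/(2*B) (c(B) = (-3 + B)/((2*B)) = (-3 + B)*(1/(2*B)) = (-3 + B)/(2*B))
q(G) = 189 + G² + 15*G (q(G) = (G² + 15*G) + 189 = 189 + G² + 15*G)
-q(c(-4)) + 42334 = -(189 + ((½)*(-3 - 4)/(-4))² + 15*((½)*(-3 - 4)/(-4))) + 42334 = -(189 + ((½)*(-¼)*(-7))² + 15*((½)*(-¼)*(-7))) + 42334 = -(189 + (7/8)² + 15*(7/8)) + 42334 = -(189 + 49/64 + 105/8) + 42334 = -1*12985/64 + 42334 = -12985/64 + 42334 = 2696391/64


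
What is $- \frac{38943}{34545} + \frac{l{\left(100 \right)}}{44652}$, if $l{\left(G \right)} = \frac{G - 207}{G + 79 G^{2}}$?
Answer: $- \frac{91592755494661}{81248792595600} \approx -1.1273$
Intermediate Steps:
$l{\left(G \right)} = \frac{-207 + G}{G + 79 G^{2}}$
$- \frac{38943}{34545} + \frac{l{\left(100 \right)}}{44652} = - \frac{38943}{34545} + \frac{\frac{1}{100} \frac{1}{1 + 79 \cdot 100} \left(-207 + 100\right)}{44652} = \left(-38943\right) \frac{1}{34545} + \frac{1}{100} \frac{1}{1 + 7900} \left(-107\right) \frac{1}{44652} = - \frac{12981}{11515} + \frac{1}{100} \cdot \frac{1}{7901} \left(-107\right) \frac{1}{44652} = - \frac{12981}{11515} - \frac{107}{35279545200} = - \frac{91592755494661}{81248792595600}$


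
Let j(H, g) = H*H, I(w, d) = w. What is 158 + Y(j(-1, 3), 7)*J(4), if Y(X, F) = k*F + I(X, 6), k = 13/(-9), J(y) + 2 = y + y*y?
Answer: -6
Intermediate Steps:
J(y) = -2 + y + y² (J(y) = -2 + (y + y*y) = -2 + (y + y²) = -2 + y + y²)
j(H, g) = H²
k = -13/9 (k = 13*(-⅑) = -13/9 ≈ -1.4444)
Y(X, F) = X - 13*F/9 (Y(X, F) = -13*F/9 + X = X - 13*F/9)
158 + Y(j(-1, 3), 7)*J(4) = 158 + ((-1)² - 13/9*7)*(-2 + 4 + 4²) = 158 + (1 - 91/9)*(-2 + 4 + 16) = 158 - 82/9*18 = 158 - 164 = -6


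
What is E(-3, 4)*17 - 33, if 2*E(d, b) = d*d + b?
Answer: 155/2 ≈ 77.500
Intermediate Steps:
E(d, b) = b/2 + d²/2 (E(d, b) = (d*d + b)/2 = (d² + b)/2 = (b + d²)/2 = b/2 + d²/2)
E(-3, 4)*17 - 33 = ((½)*4 + (½)*(-3)²)*17 - 33 = (2 + (½)*9)*17 - 33 = (2 + 9/2)*17 - 33 = (13/2)*17 - 33 = 221/2 - 33 = 155/2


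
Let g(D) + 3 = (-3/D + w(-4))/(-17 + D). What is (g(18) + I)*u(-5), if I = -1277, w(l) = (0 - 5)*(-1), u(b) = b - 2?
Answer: 53557/6 ≈ 8926.2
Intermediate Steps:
u(b) = -2 + b
w(l) = 5 (w(l) = -5*(-1) = 5)
g(D) = -3 + (5 - 3/D)/(-17 + D) (g(D) = -3 + (-3/D + 5)/(-17 + D) = -3 + (5 - 3/D)/(-17 + D))
(g(18) + I)*u(-5) = ((-3 - 3*18² + 56*18)/(18*(-17 + 18)) - 1277)*(-2 - 5) = ((1/18)*(-3 - 3*324 + 1008)/1 - 1277)*(-7) = ((1/18)*1*(-3 - 972 + 1008) - 1277)*(-7) = ((1/18)*1*33 - 1277)*(-7) = (11/6 - 1277)*(-7) = -7651/6*(-7) = 53557/6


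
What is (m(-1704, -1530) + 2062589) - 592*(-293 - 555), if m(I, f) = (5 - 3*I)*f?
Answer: -5264405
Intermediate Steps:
m(I, f) = f*(5 - 3*I)
(m(-1704, -1530) + 2062589) - 592*(-293 - 555) = (-1530*(5 - 3*(-1704)) + 2062589) - 592*(-293 - 555) = (-1530*(5 + 5112) + 2062589) - 592*(-848) = (-1530*5117 + 2062589) + 502016 = (-7829010 + 2062589) + 502016 = -5766421 + 502016 = -5264405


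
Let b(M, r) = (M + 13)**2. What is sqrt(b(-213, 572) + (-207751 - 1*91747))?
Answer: I*sqrt(259498) ≈ 509.41*I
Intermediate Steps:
b(M, r) = (13 + M)**2
sqrt(b(-213, 572) + (-207751 - 1*91747)) = sqrt((13 - 213)**2 + (-207751 - 1*91747)) = sqrt((-200)**2 + (-207751 - 91747)) = sqrt(40000 - 299498) = sqrt(-259498) = I*sqrt(259498)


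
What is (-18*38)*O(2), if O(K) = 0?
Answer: 0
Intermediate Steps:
(-18*38)*O(2) = -18*38*0 = -684*0 = 0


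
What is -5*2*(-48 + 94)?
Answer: -460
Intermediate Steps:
-5*2*(-48 + 94) = -10*46 = -1*460 = -460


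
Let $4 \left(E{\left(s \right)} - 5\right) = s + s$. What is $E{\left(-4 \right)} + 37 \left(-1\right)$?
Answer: $-34$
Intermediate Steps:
$E{\left(s \right)} = 5 + \frac{s}{2}$ ($E{\left(s \right)} = 5 + \frac{s + s}{4} = 5 + \frac{2 s}{4} = 5 + \frac{s}{2}$)
$E{\left(-4 \right)} + 37 \left(-1\right) = \left(5 + \frac{1}{2} \left(-4\right)\right) + 37 \left(-1\right) = \left(5 - 2\right) - 37 = 3 - 37 = -34$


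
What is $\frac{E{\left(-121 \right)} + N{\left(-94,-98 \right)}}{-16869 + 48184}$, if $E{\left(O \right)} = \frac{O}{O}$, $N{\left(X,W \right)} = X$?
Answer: $- \frac{93}{31315} \approx -0.0029698$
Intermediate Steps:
$E{\left(O \right)} = 1$
$\frac{E{\left(-121 \right)} + N{\left(-94,-98 \right)}}{-16869 + 48184} = \frac{1 - 94}{-16869 + 48184} = - \frac{93}{31315}$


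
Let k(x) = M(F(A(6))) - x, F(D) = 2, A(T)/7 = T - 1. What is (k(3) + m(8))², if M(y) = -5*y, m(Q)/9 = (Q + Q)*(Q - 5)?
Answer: 175561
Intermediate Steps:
A(T) = -7 + 7*T (A(T) = 7*(T - 1) = 7*(-1 + T) = -7 + 7*T)
m(Q) = 18*Q*(-5 + Q) (m(Q) = 9*((Q + Q)*(Q - 5)) = 9*((2*Q)*(-5 + Q)) = 9*(2*Q*(-5 + Q)) = 18*Q*(-5 + Q))
k(x) = -10 - x (k(x) = -5*2 - x = -10 - x)
(k(3) + m(8))² = ((-10 - 1*3) + 18*8*(-5 + 8))² = ((-10 - 3) + 18*8*3)² = (-13 + 432)² = 419² = 175561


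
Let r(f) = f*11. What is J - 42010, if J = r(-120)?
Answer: -43330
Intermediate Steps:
r(f) = 11*f
J = -1320 (J = 11*(-120) = -1320)
J - 42010 = -1320 - 42010 = -43330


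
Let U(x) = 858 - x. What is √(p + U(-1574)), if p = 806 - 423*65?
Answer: I*√24257 ≈ 155.75*I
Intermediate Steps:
p = -26689 (p = 806 - 27495 = -26689)
√(p + U(-1574)) = √(-26689 + (858 - 1*(-1574))) = √(-26689 + (858 + 1574)) = √(-26689 + 2432) = √(-24257) = I*√24257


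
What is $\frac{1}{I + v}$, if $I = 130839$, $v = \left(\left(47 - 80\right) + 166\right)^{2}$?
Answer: $\frac{1}{148528} \approx 6.7327 \cdot 10^{-6}$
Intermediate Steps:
$v = 17689$ ($v = \left(-33 + 166\right)^{2} = 133^{2} = 17689$)
$\frac{1}{I + v} = \frac{1}{130839 + 17689} = \frac{1}{148528}$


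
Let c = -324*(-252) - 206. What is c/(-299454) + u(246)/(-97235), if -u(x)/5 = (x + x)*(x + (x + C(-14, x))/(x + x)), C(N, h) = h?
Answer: 17403522661/2911740969 ≈ 5.9770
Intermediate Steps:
c = 81442 (c = 81648 - 206 = 81442)
u(x) = -10*x*(1 + x) (u(x) = -5*(x + x)*(x + (x + x)/(x + x)) = -5*2*x*(x + (2*x)/((2*x))) = -5*2*x*(x + (2*x)*(1/(2*x))) = -5*2*x*(x + 1) = -5*2*x*(1 + x) = -10*x*(1 + x))
c/(-299454) + u(246)/(-97235) = 81442/(-299454) + (10*246*(-1 - 1*246))/(-97235) = 81442*(-1/299454) + (10*246*(-1 - 246))*(-1/97235) = -40721/149727 + (10*246*(-247))*(-1/97235) = -40721/149727 - 607620*(-1/97235) = -40721/149727 + 121524/19447 = 17403522661/2911740969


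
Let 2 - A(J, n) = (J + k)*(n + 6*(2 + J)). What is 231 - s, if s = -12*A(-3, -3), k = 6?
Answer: 579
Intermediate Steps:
A(J, n) = 2 - (6 + J)*(12 + n + 6*J) (A(J, n) = 2 - (J + 6)*(n + 6*(2 + J)) = 2 - (6 + J)*(n + (12 + 6*J)) = 2 - (6 + J)*(12 + n + 6*J))
s = -348 (s = -12*(-70 - 48*(-3) - 6*(-3) - 6*(-3)² - 1*(-3)*(-3)) = -12*(-70 + 144 + 18 - 6*9 - 9) = -12*(-70 + 144 + 18 - 54 - 9) = -12*29 = -348)
231 - s = 231 - 1*(-348) = 231 + 348 = 579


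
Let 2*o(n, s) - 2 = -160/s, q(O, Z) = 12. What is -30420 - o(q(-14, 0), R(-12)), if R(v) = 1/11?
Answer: -29541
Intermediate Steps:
R(v) = 1/11
o(n, s) = 1 - 80/s (o(n, s) = 1 + (-160/s)/2 = 1 - 80/s)
-30420 - o(q(-14, 0), R(-12)) = -30420 - (-80 + 1/11)/1/11 = -30420 - 11*(-879)/11 = -30420 - 1*(-879) = -30420 + 879 = -29541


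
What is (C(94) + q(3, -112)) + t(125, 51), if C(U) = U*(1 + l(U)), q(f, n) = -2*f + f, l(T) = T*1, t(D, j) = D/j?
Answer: 455402/51 ≈ 8929.5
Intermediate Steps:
l(T) = T
q(f, n) = -f
C(U) = U*(1 + U)
(C(94) + q(3, -112)) + t(125, 51) = (94*(1 + 94) - 1*3) + 125/51 = (94*95 - 3) + 125*(1/51) = (8930 - 3) + 125/51 = 8927 + 125/51 = 455402/51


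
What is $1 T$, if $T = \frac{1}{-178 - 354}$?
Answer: $- \frac{1}{532} \approx -0.0018797$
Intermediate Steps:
$T = - \frac{1}{532}$ ($T = \frac{1}{-532} = - \frac{1}{532} \approx -0.0018797$)
$1 T = 1 \left(- \frac{1}{532}\right) = - \frac{1}{532}$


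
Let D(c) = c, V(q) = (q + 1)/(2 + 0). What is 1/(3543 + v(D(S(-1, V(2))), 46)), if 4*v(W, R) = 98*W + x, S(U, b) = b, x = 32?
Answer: 4/14351 ≈ 0.00027873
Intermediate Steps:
V(q) = ½ + q/2 (V(q) = (1 + q)/2 = (1 + q)*(½) = ½ + q/2)
v(W, R) = 8 + 49*W/2 (v(W, R) = (98*W + 32)/4 = (32 + 98*W)/4 = 8 + 49*W/2)
1/(3543 + v(D(S(-1, V(2))), 46)) = 1/(3543 + (8 + 49*(½ + (½)*2)/2)) = 1/(3543 + (8 + 49*(½ + 1)/2)) = 1/(3543 + (8 + (49/2)*(3/2))) = 1/(3543 + (8 + 147/4)) = 1/(3543 + 179/4) = 1/(14351/4) = 4/14351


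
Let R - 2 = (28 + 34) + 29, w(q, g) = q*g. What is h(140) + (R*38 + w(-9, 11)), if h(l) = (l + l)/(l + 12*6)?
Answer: 182125/53 ≈ 3436.3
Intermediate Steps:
w(q, g) = g*q
R = 93 (R = 2 + ((28 + 34) + 29) = 2 + (62 + 29) = 2 + 91 = 93)
h(l) = 2*l/(72 + l) (h(l) = (2*l)/(l + 72) = (2*l)/(72 + l) = 2*l/(72 + l))
h(140) + (R*38 + w(-9, 11)) = 2*140/(72 + 140) + (93*38 + 11*(-9)) = 2*140/212 + (3534 - 99) = 2*140*(1/212) + 3435 = 70/53 + 3435 = 182125/53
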